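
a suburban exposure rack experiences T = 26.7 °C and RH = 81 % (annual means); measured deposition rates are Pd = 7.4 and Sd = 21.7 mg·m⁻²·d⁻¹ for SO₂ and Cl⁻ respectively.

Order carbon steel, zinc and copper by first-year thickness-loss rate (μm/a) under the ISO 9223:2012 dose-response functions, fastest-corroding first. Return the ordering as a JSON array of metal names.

carbon steel: f(T) = -0.054·(T−10) [T>10 °C] = -0.9018
  SO₂ term: 1.77·7.4^0.52·exp(0.02·81-0.9018) = 10.28
  Sd branch = 0.102·Sd^0.62·e^(0.033·RH+0.04·T) = 28.97 μm/a
  sum: 10.28 + 28.97 → r_corr = 39.24 μm/a
zinc: f(T) = -0.071·(T−10) [T>10 °C] = -1.1857
  Pd branch = 0.0129·Pd^0.44·e^(0.046·RH+f) = 0.3947 μm/a
  Cl⁻ term: 0.0175·21.7^0.57·exp(0.008·81+0.085·26.7) = 1.87
  r_corr = 0.3947 + 1.87 = 2.265 μm/a
copper: T>10 °C ⇒ hinge -0.080·(26.7−10) = -1.3360
  Pd branch = 0.0053·Pd^0.26·e^(0.059·RH+f) = 0.279 μm/a
  Cl⁻ term: 0.01025·21.7^0.27·exp(0.036·81+0.049·26.7) = 1.608
  sum: 0.279 + 1.608 → r_corr = 1.886 μm/a
Ordering by μm/a: carbon steel (39.2) > zinc (2.26) > copper (1.89)

["carbon steel", "zinc", "copper"]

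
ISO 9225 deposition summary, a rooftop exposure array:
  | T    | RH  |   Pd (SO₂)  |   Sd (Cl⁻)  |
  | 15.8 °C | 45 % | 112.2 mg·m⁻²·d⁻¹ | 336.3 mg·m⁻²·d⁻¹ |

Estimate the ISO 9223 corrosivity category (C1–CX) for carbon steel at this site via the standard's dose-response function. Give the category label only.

C4

carbon steel: temperature factor f = -0.054·(5.8) = -0.3132
  Pd branch = 1.77·Pd^0.52·e^(0.02·RH+f) = 37.05 μm/a
  Cl⁻ term: 0.102·336.3^0.62·exp(0.033·45+0.04·15.8) = 31.23
  r_corr = 37.05 + 31.23 = 68.28 μm/a
ISO 9223 Table 2 (carbon steel): 50 < 68.3 ≤ 80 μm/a ⇒ C4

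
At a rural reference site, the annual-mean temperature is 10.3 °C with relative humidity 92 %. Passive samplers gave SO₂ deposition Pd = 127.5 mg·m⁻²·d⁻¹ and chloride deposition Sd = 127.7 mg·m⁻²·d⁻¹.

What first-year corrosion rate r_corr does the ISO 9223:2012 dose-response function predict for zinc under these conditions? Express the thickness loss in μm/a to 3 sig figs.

r_corr = 8.73 μm/a

zinc: f(T) = -0.071·(T−10) [T>10 °C] = -0.0213
  Pd branch = 0.0129·Pd^0.44·e^(0.046·RH+f) = 7.34 μm/a
  Sd branch = 0.0175·Sd^0.57·e^(0.008·RH+0.085·T) = 1.391 μm/a
  sum: 7.34 + 1.391 → r_corr = 8.731 μm/a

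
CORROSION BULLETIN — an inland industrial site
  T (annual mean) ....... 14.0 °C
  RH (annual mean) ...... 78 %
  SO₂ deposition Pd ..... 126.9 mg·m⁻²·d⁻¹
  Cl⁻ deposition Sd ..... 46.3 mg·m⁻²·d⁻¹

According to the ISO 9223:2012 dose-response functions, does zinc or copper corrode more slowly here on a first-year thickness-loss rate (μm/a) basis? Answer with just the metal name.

copper

zinc: f(T) = -0.071·(T−10) [T>10 °C] = -0.2840
  SO₂ term: 0.0129·126.9^0.44·exp(0.046·78-0.2840) = 2.958
  Sd branch = 0.0175·Sd^0.57·e^(0.008·RH+0.085·T) = 0.9555 μm/a
  r_corr = 2.958 + 0.9555 = 3.914 μm/a
copper: T>10 °C ⇒ hinge -0.080·(14.0−10) = -0.3200
  Pd branch = 0.0053·Pd^0.26·e^(0.059·RH+f) = 1.352 μm/a
  Sd branch = 0.01025·Sd^0.27·e^(0.036·RH+0.049·T) = 0.9503 μm/a
  r_corr = 1.352 + 0.9503 = 2.302 μm/a
Ordering by μm/a: zinc (3.91) > copper (2.3)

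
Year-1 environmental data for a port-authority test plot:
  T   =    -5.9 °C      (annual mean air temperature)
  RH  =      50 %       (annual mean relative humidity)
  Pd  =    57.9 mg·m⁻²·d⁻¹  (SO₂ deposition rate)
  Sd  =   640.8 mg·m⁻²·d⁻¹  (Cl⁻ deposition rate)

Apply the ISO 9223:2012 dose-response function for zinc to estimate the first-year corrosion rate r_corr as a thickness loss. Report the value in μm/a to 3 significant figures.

zinc: T≤10 °C ⇒ hinge +0.038·(-5.9−10) = -0.6042
  sulphur-dioxide contribution → 0.4194 μm/a
  chloride contribution → 0.6292 μm/a
  ⇒ r_corr(zinc) = 1.049 μm/a

r_corr = 1.05 μm/a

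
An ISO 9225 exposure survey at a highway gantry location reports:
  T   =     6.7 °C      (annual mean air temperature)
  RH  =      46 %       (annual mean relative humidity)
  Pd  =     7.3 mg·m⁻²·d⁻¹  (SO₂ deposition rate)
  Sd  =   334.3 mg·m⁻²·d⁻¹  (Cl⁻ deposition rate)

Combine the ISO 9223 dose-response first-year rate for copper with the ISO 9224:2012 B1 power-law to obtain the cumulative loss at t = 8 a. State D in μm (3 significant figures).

D(8) = 1.79 μm

copper: f(T) = +0.126·(T−10) [T≤10 °C] = -0.4158
  SO₂ term: 0.0053·7.3^0.26·exp(0.059·46-0.4158) = 0.08848
  Cl⁻ term: 0.01025·334.3^0.27·exp(0.036·46+0.049·6.7) = 0.3581
  r_corr = 0.08848 + 0.3581 = 0.4466 μm/a
Power-law: D(8) = r_corr · 8^0.667
  D(8) = 0.4466 × 8^0.667 = 0.4466 × 4.003 = 1.788 μm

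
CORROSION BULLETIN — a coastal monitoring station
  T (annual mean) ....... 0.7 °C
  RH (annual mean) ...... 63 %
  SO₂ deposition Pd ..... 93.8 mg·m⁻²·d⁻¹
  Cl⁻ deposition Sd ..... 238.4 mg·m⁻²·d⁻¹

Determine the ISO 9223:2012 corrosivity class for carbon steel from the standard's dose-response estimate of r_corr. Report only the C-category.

C3

carbon steel: f(T) = +0.150·(T−10) [T≤10 °C] = -1.3950
  Pd branch = 1.77·Pd^0.52·e^(0.02·RH+f) = 16.4 μm/a
  Cl⁻ term: 0.102·238.4^0.62·exp(0.033·63+0.04·0.7) = 24.98
  r_corr = 16.4 + 24.98 = 41.38 μm/a
ISO 9223 Table 2 (carbon steel): 25 < 41.4 ≤ 50 μm/a ⇒ C3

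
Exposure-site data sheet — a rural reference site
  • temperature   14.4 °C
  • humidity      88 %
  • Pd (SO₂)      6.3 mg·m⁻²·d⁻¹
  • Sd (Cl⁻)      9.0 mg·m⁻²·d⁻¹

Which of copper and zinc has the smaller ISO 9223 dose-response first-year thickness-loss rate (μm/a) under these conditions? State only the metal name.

zinc

copper: temperature factor f = -0.080·(4.4) = -0.3520
  Pd branch = 0.0053·Pd^0.26·e^(0.059·RH+f) = 1.082 μm/a
  Sd branch = 0.01025·Sd^0.27·e^(0.036·RH+0.049·T) = 0.8926 μm/a
  sum: 1.082 + 0.8926 → r_corr = 1.974 μm/a
zinc: temperature factor f = -0.071·(4.4) = -0.3124
  SO₂ term: 0.0129·6.3^0.44·exp(0.046·88-0.3124) = 1.215
  Sd branch = 0.0175·Sd^0.57·e^(0.008·RH+0.085·T) = 0.421 μm/a
  r_corr = 1.215 + 0.421 = 1.636 μm/a
Ordering by μm/a: copper (1.97) > zinc (1.64)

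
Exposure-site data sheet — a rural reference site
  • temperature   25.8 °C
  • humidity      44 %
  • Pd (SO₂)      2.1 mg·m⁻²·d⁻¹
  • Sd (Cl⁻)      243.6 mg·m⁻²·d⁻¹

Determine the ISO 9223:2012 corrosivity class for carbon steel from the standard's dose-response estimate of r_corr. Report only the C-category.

carbon steel: T>10 °C ⇒ hinge -0.054·(25.8−10) = -0.8532
  SO₂ term: 1.77·2.1^0.52·exp(0.02·44-0.8532) = 2.674
  Cl⁻ term: 0.102·243.6^0.62·exp(0.033·44+0.04·25.8) = 36.91
  sum: 2.674 + 36.91 → r_corr = 39.58 μm/a
39.6 μm/a falls in (25, 50] for carbon steel → category C3

C3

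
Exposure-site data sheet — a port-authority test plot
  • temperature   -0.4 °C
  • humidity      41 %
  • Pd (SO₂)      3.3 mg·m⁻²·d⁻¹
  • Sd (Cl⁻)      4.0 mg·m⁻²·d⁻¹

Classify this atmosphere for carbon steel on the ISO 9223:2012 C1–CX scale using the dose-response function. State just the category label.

C2

carbon steel: temperature factor f = +0.150·(-10.4) = -1.5600
  SO₂ term: 1.77·3.3^0.52·exp(0.02·41-1.5600) = 1.571
  Sd branch = 0.102·Sd^0.62·e^(0.033·RH+0.04·T) = 0.9173 μm/a
  r_corr = 1.571 + 0.9173 = 2.489 μm/a
2.49 μm/a falls in (1.3, 25] for carbon steel → category C2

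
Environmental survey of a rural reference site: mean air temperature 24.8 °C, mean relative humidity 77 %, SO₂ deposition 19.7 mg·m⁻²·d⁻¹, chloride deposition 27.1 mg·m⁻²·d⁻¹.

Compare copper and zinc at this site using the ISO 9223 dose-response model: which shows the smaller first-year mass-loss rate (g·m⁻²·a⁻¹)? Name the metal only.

copper: f(T) = -0.080·(T−10) [T>10 °C] = -1.1840
  sulphur-dioxide contribution → 0.3309 μm/a
  chloride contribution → 1.347 μm/a
  ⇒ r_corr(copper) = 1.677 μm/a
  mass loss = 1.677 μm/a × 8.96 g/cm³ = 15.03 g·m⁻²·a⁻¹
zinc: T>10 °C ⇒ hinge -0.071·(24.8−10) = -1.0508
  sulphur-dioxide contribution → 0.5782 μm/a
  chloride contribution → 1.749 μm/a
  ⇒ r_corr(zinc) = 2.327 μm/a
  mass loss = 2.327 μm/a × 7.14 g/cm³ = 16.62 g·m⁻²·a⁻¹
Ordering by g·m⁻²·a⁻¹: zinc (16.6) > copper (15)

copper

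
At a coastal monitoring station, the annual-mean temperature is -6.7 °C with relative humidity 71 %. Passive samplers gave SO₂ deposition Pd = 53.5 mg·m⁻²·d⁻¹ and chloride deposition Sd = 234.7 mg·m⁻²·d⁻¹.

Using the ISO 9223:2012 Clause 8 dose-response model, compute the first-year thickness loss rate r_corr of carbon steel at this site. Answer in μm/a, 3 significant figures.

r_corr = 28.7 μm/a

carbon steel: T≤10 °C ⇒ hinge +0.150·(-6.7−10) = -2.5050
  Pd branch = 1.77·Pd^0.52·e^(0.02·RH+f) = 4.737 μm/a
  Sd branch = 0.102·Sd^0.62·e^(0.033·RH+0.04·T) = 23.96 μm/a
  r_corr = 4.737 + 23.96 = 28.7 μm/a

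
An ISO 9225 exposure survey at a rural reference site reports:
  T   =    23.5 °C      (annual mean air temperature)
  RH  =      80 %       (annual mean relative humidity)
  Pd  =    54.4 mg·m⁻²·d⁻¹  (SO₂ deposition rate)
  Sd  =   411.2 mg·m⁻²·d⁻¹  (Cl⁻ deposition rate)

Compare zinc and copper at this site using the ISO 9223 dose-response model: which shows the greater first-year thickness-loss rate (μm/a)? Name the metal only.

zinc: f(T) = -0.071·(T−10) [T>10 °C] = -0.9585
  sulphur-dioxide contribution → 1.138 μm/a
  chloride contribution → 7.56 μm/a
  total first-year rate 8.698 μm/a
copper: temperature factor f = -0.080·(13.5) = -1.0800
  sulphur-dioxide contribution → 0.5706 μm/a
  chloride contribution → 2.933 μm/a
  ⇒ r_corr(copper) = 3.504 μm/a
Ordering by μm/a: zinc (8.7) > copper (3.5)

zinc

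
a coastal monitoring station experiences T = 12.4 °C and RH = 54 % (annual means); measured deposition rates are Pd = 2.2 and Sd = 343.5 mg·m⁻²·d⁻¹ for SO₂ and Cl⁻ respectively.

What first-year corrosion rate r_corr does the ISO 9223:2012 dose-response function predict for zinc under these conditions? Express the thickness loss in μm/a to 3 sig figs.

zinc: temperature factor f = -0.071·(2.4) = -0.1704
  sulphur-dioxide contribution → 0.1845 μm/a
  chloride contribution → 2.157 μm/a
  ⇒ r_corr(zinc) = 2.342 μm/a

r_corr = 2.34 μm/a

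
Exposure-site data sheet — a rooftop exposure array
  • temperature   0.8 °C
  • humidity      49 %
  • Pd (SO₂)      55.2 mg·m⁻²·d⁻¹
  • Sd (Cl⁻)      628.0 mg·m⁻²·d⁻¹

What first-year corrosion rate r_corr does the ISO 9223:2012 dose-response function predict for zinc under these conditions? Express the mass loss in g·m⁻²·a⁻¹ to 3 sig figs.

r_corr = 11.4 g·m⁻²·a⁻¹

zinc: temperature factor f = +0.038·(-9.2) = -0.3496
  Pd branch = 0.0129·Pd^0.44·e^(0.046·RH+f) = 0.506 μm/a
  Cl⁻ term: 0.0175·628.0^0.57·exp(0.008·49+0.085·0.8) = 1.091
  r_corr = 0.506 + 1.091 = 1.597 μm/a
Convert to mass loss: 1.597 μm/a × 7.14 g/cm³ = 11.4 g·m⁻²·a⁻¹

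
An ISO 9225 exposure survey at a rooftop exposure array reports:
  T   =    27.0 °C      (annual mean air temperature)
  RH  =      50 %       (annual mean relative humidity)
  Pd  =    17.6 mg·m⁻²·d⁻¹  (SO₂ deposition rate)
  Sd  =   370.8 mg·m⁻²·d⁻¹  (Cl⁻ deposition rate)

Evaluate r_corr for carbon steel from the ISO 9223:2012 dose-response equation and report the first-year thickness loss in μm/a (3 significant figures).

carbon steel: T>10 °C ⇒ hinge -0.054·(27.0−10) = -0.9180
  Pd branch = 1.77·Pd^0.52·e^(0.02·RH+f) = 8.536 μm/a
  Cl⁻ term: 0.102·370.8^0.62·exp(0.033·50+0.04·27.0) = 61.25
  sum: 8.536 + 61.25 → r_corr = 69.78 μm/a

r_corr = 69.8 μm/a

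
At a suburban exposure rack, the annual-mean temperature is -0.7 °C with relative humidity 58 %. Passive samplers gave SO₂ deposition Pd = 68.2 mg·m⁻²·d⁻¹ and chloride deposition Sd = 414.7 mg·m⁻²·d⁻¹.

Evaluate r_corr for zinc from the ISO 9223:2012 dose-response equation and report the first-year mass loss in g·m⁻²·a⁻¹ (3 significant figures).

zinc: temperature factor f = +0.038·(-10.7) = -0.4066
  SO₂ term: 0.0129·68.2^0.44·exp(0.046·58-0.4066) = 0.7935
  Cl⁻ term: 0.0175·414.7^0.57·exp(0.008·58+0.085·-0.7) = 0.8144
  r_corr = 0.7935 + 0.8144 = 1.608 μm/a
Convert to mass loss: 1.608 μm/a × 7.14 g/cm³ = 11.48 g·m⁻²·a⁻¹

r_corr = 11.5 g·m⁻²·a⁻¹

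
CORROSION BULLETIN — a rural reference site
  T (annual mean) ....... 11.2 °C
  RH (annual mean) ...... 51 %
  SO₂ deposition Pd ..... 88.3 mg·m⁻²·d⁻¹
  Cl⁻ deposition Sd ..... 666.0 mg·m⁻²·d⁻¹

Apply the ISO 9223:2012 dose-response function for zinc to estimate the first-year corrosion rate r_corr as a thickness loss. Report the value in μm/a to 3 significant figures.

r_corr = 3.66 μm/a

zinc: T>10 °C ⇒ hinge -0.071·(11.2−10) = -0.0852
  sulphur-dioxide contribution → 0.8885 μm/a
  chloride contribution → 2.774 μm/a
  ⇒ r_corr(zinc) = 3.662 μm/a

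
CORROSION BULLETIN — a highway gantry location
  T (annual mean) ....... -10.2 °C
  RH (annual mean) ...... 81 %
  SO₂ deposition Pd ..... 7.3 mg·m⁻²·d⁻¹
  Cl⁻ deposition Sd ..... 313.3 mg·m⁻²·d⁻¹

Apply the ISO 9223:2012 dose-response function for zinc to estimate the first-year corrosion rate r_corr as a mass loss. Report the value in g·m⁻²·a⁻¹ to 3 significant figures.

zinc: f(T) = +0.038·(T−10) [T≤10 °C] = -0.7676
  sulphur-dioxide contribution → 0.596 μm/a
  chloride contribution → 0.3721 μm/a
  ⇒ r_corr(zinc) = 0.9681 μm/a
Convert to mass loss: 0.9681 μm/a × 7.14 g/cm³ = 6.912 g·m⁻²·a⁻¹

r_corr = 6.91 g·m⁻²·a⁻¹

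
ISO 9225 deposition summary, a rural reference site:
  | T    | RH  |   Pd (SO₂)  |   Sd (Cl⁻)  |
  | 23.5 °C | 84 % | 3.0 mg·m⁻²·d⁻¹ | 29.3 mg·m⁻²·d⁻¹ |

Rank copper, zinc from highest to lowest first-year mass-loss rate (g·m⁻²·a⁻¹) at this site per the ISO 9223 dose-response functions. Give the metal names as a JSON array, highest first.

copper: T>10 °C ⇒ hinge -0.080·(23.5−10) = -1.0800
  sulphur-dioxide contribution → 0.3401 μm/a
  chloride contribution → 1.66 μm/a
  total first-year rate 2 μm/a
  mass loss = 2 μm/a × 8.96 g/cm³ = 17.92 g·m⁻²·a⁻¹
zinc: f(T) = -0.071·(T−10) [T>10 °C] = -0.9585
  sulphur-dioxide contribution → 0.3823 μm/a
  chloride contribution → 1.732 μm/a
  ⇒ r_corr(zinc) = 2.114 μm/a
  mass loss = 2.114 μm/a × 7.14 g/cm³ = 15.09 g·m⁻²·a⁻¹
Ordering by g·m⁻²·a⁻¹: copper (17.9) > zinc (15.1)

["copper", "zinc"]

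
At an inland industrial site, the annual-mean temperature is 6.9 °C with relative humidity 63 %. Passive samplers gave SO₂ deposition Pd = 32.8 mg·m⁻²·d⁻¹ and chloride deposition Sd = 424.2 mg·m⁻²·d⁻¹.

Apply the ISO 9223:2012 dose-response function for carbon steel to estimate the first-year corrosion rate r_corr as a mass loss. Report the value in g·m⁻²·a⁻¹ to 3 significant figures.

r_corr = 548 g·m⁻²·a⁻¹

carbon steel: T≤10 °C ⇒ hinge +0.150·(6.9−10) = -0.4650
  Pd branch = 1.77·Pd^0.52·e^(0.02·RH+f) = 24.07 μm/a
  Cl⁻ term: 0.102·424.2^0.62·exp(0.033·63+0.04·6.9) = 45.76
  sum: 24.07 + 45.76 → r_corr = 69.83 μm/a
Convert to mass loss: 69.83 μm/a × 7.85 g/cm³ = 548.1 g·m⁻²·a⁻¹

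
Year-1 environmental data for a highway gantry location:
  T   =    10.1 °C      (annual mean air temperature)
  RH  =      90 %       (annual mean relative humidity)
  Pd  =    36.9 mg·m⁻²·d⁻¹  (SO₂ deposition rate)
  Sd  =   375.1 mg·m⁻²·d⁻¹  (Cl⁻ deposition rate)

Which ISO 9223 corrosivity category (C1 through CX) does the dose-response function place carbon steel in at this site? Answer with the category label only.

C5

carbon steel: temperature factor f = -0.054·(0.1) = -0.0054
  sulphur-dioxide contribution → 69.54 μm/a
  chloride contribution → 117.5 μm/a
  ⇒ r_corr(carbon steel) = 187 μm/a
Category bounds: 80…200 μm/a bracket r_corr ⇒ C5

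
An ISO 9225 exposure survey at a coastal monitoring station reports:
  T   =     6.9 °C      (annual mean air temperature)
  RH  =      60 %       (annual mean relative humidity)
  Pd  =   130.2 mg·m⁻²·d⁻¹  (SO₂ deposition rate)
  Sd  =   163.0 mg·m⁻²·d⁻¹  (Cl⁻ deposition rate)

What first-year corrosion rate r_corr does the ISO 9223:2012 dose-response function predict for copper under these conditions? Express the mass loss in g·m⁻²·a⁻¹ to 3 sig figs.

r_corr = 8.35 g·m⁻²·a⁻¹

copper: temperature factor f = +0.126·(-3.1) = -0.3906
  Pd branch = 0.0053·Pd^0.26·e^(0.059·RH+f) = 0.4384 μm/a
  Cl⁻ term: 0.01025·163.0^0.27·exp(0.036·60+0.049·6.9) = 0.4931
  sum: 0.4384 + 0.4931 → r_corr = 0.9315 μm/a
Convert to mass loss: 0.9315 μm/a × 8.96 g/cm³ = 8.346 g·m⁻²·a⁻¹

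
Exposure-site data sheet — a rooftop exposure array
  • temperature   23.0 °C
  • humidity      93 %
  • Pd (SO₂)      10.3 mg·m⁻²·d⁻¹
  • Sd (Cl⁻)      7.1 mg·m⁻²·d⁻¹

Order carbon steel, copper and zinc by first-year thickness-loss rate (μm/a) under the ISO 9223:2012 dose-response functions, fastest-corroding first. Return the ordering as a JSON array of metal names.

["carbon steel", "copper", "zinc"]

carbon steel: f(T) = -0.054·(T−10) [T>10 °C] = -0.7020
  SO₂ term: 1.77·10.3^0.52·exp(0.02·93-0.7020) = 18.95
  Sd branch = 0.102·Sd^0.62·e^(0.033·RH+0.04·T) = 18.57 μm/a
  sum: 18.95 + 18.57 → r_corr = 37.52 μm/a
copper: f(T) = -0.080·(T−10) [T>10 °C] = -1.0400
  Pd branch = 0.0053·Pd^0.26·e^(0.059·RH+f) = 0.8297 μm/a
  Sd branch = 0.01025·Sd^0.27·e^(0.036·RH+0.049·T) = 1.528 μm/a
  r_corr = 0.8297 + 1.528 = 2.357 μm/a
zinc: f(T) = -0.071·(T−10) [T>10 °C] = -0.9230
  Pd branch = 0.0129·Pd^0.44·e^(0.046·RH+f) = 1.031 μm/a
  Cl⁻ term: 0.0175·7.1^0.57·exp(0.008·93+0.085·23.0) = 0.7951
  sum: 1.031 + 0.7951 → r_corr = 1.826 μm/a
Ordering by μm/a: carbon steel (37.5) > copper (2.36) > zinc (1.83)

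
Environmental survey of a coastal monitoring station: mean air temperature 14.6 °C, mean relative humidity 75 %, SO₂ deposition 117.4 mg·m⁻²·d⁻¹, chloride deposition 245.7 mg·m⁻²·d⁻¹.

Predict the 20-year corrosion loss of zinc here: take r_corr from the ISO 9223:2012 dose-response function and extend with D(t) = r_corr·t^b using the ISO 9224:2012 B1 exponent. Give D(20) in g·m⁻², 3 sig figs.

D(20) = 402 g·m⁻²

zinc: f(T) = -0.071·(T−10) [T>10 °C] = -0.3266
  Pd branch = 0.0129·Pd^0.44·e^(0.046·RH+f) = 2.386 μm/a
  Cl⁻ term: 0.0175·245.7^0.57·exp(0.008·75+0.085·14.6) = 2.542
  r_corr = 2.386 + 2.542 = 4.928 μm/a
ISO 9224: D(t) = r_corr · t^b with b = 0.813 (zinc, B1)
  D(20) = 4.928 × 20^0.813 = 4.928 × 11.42 = 56.29 μm
  Mass loss = 56.29 μm × 7.14 g/cm³ = 401.9 g·m⁻²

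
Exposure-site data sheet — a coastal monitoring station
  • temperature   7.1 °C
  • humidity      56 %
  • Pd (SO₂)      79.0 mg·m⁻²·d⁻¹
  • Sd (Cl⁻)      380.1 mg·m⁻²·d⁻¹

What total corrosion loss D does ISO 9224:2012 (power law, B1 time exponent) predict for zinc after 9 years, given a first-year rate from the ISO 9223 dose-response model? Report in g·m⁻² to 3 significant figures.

zinc: f(T) = +0.038·(T−10) [T≤10 °C] = -0.1102
  SO₂ term: 0.0129·79.0^0.44·exp(0.046·56-0.1102) = 1.039
  Sd branch = 0.0175·Sd^0.57·e^(0.008·RH+0.085·T) = 1.48 μm/a
  sum: 1.039 + 1.48 → r_corr = 2.518 μm/a
ISO 9224: D(t) = r_corr · t^b with b = 0.813 (zinc, B1)
  D(9) = 2.518 × 9^0.813 = 2.518 × 5.968 = 15.03 μm
  Mass loss = 15.03 μm × 7.14 g/cm³ = 107.3 g·m⁻²

D(9) = 107 g·m⁻²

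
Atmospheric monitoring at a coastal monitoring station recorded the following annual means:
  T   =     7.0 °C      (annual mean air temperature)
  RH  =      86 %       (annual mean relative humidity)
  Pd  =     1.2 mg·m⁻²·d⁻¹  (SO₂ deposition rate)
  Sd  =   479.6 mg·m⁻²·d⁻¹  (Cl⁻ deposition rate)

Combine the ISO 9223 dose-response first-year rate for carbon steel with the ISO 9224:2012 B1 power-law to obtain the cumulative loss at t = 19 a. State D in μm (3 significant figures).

D(19) = 526 μm

carbon steel: T≤10 °C ⇒ hinge +0.150·(7.0−10) = -0.4500
  Pd branch = 1.77·Pd^0.52·e^(0.02·RH+f) = 6.929 μm/a
  Cl⁻ term: 0.102·479.6^0.62·exp(0.033·86+0.04·7.0) = 105.9
  sum: 6.929 + 105.9 → r_corr = 112.8 μm/a
Power-law: D(19) = r_corr · 19^0.523
  D(19) = 112.8 × 19^0.523 = 112.8 × 4.664 = 526.2 μm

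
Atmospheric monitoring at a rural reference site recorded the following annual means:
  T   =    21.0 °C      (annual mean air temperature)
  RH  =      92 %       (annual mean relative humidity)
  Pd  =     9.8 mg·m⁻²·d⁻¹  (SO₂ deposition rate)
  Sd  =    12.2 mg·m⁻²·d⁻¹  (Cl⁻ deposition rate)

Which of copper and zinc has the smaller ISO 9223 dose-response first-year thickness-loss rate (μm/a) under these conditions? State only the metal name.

zinc

copper: f(T) = -0.080·(T−10) [T>10 °C] = -0.8800
  SO₂ term: 0.0053·9.8^0.26·exp(0.059·92-0.8800) = 0.9061
  Cl⁻ term: 0.01025·12.2^0.27·exp(0.036·92+0.049·21.0) = 1.546
  sum: 0.9061 + 1.546 → r_corr = 2.452 μm/a
zinc: temperature factor f = -0.071·(11.0) = -0.7810
  SO₂ term: 0.0129·9.8^0.44·exp(0.046·92-0.7810) = 1.11
  Cl⁻ term: 0.0175·12.2^0.57·exp(0.008·92+0.085·21.0) = 0.906
  sum: 1.11 + 0.906 → r_corr = 2.016 μm/a
Ordering by μm/a: copper (2.45) > zinc (2.02)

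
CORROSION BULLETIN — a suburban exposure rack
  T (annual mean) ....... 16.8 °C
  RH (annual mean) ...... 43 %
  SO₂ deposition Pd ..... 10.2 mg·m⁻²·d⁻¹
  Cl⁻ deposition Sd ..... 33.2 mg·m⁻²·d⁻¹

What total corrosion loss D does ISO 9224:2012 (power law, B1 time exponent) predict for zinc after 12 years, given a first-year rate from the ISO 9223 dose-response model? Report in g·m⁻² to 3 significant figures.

D(12) = 49.4 g·m⁻²

zinc: temperature factor f = -0.071·(6.8) = -0.4828
  SO₂ term: 0.0129·10.2^0.44·exp(0.046·43-0.4828) = 0.1599
  Sd branch = 0.0175·Sd^0.57·e^(0.008·RH+0.085·T) = 0.758 μm/a
  r_corr = 0.1599 + 0.758 = 0.9178 μm/a
Power-law: D(12) = r_corr · 12^0.813
  D(12) = 0.9178 × 12^0.813 = 0.9178 × 7.54 = 6.921 μm
  Mass loss = 6.921 μm × 7.14 g/cm³ = 49.41 g·m⁻²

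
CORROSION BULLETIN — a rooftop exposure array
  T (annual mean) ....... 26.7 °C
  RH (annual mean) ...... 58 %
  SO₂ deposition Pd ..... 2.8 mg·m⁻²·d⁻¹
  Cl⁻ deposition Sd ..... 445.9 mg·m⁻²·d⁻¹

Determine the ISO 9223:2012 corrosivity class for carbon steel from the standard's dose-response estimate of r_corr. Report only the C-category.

carbon steel: temperature factor f = -0.054·(16.7) = -0.9018
  SO₂ term: 1.77·2.8^0.52·exp(0.02·58-0.9018) = 3.914
  Sd branch = 0.102·Sd^0.62·e^(0.033·RH+0.04·T) = 88.35 μm/a
  r_corr = 3.914 + 88.35 = 92.26 μm/a
ISO 9223 Table 2 (carbon steel): 80 < 92.3 ≤ 200 μm/a ⇒ C5

C5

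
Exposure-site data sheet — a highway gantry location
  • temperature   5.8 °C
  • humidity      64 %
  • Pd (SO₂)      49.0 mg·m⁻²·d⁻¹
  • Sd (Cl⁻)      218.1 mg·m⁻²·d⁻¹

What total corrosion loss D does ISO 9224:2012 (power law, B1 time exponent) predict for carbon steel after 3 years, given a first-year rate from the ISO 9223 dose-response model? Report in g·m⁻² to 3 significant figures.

carbon steel: T≤10 °C ⇒ hinge +0.150·(5.8−10) = -0.6300
  SO₂ term: 1.77·49.0^0.52·exp(0.02·64-0.6300) = 25.65
  Sd branch = 0.102·Sd^0.62·e^(0.033·RH+0.04·T) = 29.96 μm/a
  r_corr = 25.65 + 29.96 = 55.62 μm/a
ISO 9224: D(t) = r_corr · t^b with b = 0.523 (carbon steel, B1)
  D(3) = 55.62 × 3^0.523 = 55.62 × 1.776 = 98.79 μm
  Mass loss = 98.79 μm × 7.85 g/cm³ = 775.5 g·m⁻²

D(3) = 776 g·m⁻²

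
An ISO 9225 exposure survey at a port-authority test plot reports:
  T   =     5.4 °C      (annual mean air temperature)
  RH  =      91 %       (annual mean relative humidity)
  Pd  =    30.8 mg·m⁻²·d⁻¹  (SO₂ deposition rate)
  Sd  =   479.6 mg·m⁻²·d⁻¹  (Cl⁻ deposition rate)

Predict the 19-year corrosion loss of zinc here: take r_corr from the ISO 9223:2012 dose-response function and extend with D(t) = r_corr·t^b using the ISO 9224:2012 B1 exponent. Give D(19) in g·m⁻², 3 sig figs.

D(19) = 403 g·m⁻²

zinc: T≤10 °C ⇒ hinge +0.038·(5.4−10) = -0.1748
  SO₂ term: 0.0129·30.8^0.44·exp(0.046·91-0.1748) = 3.218
  Cl⁻ term: 0.0175·479.6^0.57·exp(0.008·91+0.085·5.4) = 1.935
  r_corr = 3.218 + 1.935 = 5.153 μm/a
Power-law: D(19) = r_corr · 19^0.813
  D(19) = 5.153 × 19^0.813 = 5.153 × 10.96 = 56.45 μm
  Mass loss = 56.45 μm × 7.14 g/cm³ = 403.1 g·m⁻²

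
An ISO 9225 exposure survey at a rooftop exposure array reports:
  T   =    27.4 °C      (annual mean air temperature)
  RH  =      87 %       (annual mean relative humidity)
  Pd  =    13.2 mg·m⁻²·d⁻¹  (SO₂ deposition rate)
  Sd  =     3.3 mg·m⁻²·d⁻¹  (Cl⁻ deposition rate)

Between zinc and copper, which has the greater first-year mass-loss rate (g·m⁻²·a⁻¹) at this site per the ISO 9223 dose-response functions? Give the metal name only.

copper

zinc: temperature factor f = -0.071·(17.4) = -1.2354
  Pd branch = 0.0129·Pd^0.44·e^(0.046·RH+f) = 0.6385 μm/a
  Cl⁻ term: 0.0175·3.3^0.57·exp(0.008·87+0.085·27.4) = 0.7118
  sum: 0.6385 + 0.7118 → r_corr = 1.35 μm/a
  mass loss = 1.35 μm/a × 7.14 g/cm³ = 9.641 g·m⁻²·a⁻¹
copper: f(T) = -0.080·(T−10) [T>10 °C] = -1.3920
  Pd branch = 0.0053·Pd^0.26·e^(0.059·RH+f) = 0.4368 μm/a
  Cl⁻ term: 0.01025·3.3^0.27·exp(0.036·87+0.049·27.4) = 1.242
  sum: 0.4368 + 1.242 → r_corr = 1.679 μm/a
  mass loss = 1.679 μm/a × 8.96 g/cm³ = 15.04 g·m⁻²·a⁻¹
Ordering by g·m⁻²·a⁻¹: copper (15) > zinc (9.64)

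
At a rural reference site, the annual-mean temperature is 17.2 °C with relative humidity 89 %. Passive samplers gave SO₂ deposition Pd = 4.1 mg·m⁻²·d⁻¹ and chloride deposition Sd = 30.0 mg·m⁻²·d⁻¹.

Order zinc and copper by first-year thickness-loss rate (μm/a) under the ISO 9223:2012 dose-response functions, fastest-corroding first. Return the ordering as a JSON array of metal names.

zinc: f(T) = -0.071·(T−10) [T>10 °C] = -0.5112
  sulphur-dioxide contribution → 0.8634 μm/a
  chloride contribution → 1.069 μm/a
  ⇒ r_corr(zinc) = 1.933 μm/a
copper: temperature factor f = -0.080·(7.2) = -0.5760
  sulphur-dioxide contribution → 0.8202 μm/a
  chloride contribution → 1.469 μm/a
  total first-year rate 2.289 μm/a
Ordering by μm/a: copper (2.29) > zinc (1.93)

["copper", "zinc"]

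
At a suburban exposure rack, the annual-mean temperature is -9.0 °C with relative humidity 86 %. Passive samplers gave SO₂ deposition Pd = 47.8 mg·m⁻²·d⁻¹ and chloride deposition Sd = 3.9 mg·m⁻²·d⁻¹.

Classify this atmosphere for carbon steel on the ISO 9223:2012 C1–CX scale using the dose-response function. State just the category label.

carbon steel: f(T) = +0.150·(T−10) [T≤10 °C] = -2.8500
  sulphur-dioxide contribution → 4.271 μm/a
  chloride contribution → 2.826 μm/a
  ⇒ r_corr(carbon steel) = 7.097 μm/a
ISO 9223 Table 2 (carbon steel): 1.3 < 7.1 ≤ 25 μm/a ⇒ C2

C2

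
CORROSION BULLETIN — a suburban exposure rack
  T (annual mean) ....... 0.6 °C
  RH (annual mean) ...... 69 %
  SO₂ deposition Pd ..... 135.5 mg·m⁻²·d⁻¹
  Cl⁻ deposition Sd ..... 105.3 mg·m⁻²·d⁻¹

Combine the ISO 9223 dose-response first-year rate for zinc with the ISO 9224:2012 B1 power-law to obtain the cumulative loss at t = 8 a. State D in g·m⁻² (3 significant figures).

zinc: T≤10 °C ⇒ hinge +0.038·(0.6−10) = -0.3572
  Pd branch = 0.0129·Pd^0.44·e^(0.046·RH+f) = 1.871 μm/a
  Cl⁻ term: 0.0175·105.3^0.57·exp(0.008·69+0.085·0.6) = 0.4547
  sum: 1.871 + 0.4547 → r_corr = 2.325 μm/a
ISO 9224: D(t) = r_corr · t^b with b = 0.813 (zinc, B1)
  D(8) = 2.325 × 8^0.813 = 2.325 × 5.423 = 12.61 μm
  Mass loss = 12.61 μm × 7.14 g/cm³ = 90.03 g·m⁻²

D(8) = 90.0 g·m⁻²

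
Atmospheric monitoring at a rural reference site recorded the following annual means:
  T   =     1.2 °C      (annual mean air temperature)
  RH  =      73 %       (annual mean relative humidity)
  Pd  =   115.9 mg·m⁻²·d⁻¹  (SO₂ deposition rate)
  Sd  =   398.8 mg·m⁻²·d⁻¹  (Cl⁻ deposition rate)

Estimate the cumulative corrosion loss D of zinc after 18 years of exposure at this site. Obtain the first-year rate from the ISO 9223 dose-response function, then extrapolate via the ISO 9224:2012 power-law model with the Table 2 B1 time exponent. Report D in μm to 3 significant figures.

D(18) = 33.6 μm

zinc: f(T) = +0.038·(T−10) [T≤10 °C] = -0.3344
  Pd branch = 0.0129·Pd^0.44·e^(0.046·RH+f) = 2.147 μm/a
  Cl⁻ term: 0.0175·398.8^0.57·exp(0.008·73+0.085·1.2) = 1.055
  sum: 2.147 + 1.055 → r_corr = 3.203 μm/a
ISO 9224: D(t) = r_corr · t^b with b = 0.813 (zinc, B1)
  D(18) = 3.203 × 18^0.813 = 3.203 × 10.48 = 33.58 μm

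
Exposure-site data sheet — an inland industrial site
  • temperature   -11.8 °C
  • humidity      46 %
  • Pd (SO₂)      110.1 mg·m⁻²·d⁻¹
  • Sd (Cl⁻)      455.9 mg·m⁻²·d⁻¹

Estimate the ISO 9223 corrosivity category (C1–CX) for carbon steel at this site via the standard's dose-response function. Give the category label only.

C2

carbon steel: T≤10 °C ⇒ hinge +0.150·(-11.8−10) = -3.2700
  Pd branch = 1.77·Pd^0.52·e^(0.02·RH+f) = 1.946 μm/a
  Cl⁻ term: 0.102·455.9^0.62·exp(0.033·46+0.04·-11.8) = 12.92
  r_corr = 1.946 + 12.92 = 14.87 μm/a
ISO 9223 Table 2 (carbon steel): 1.3 < 14.9 ≤ 25 μm/a ⇒ C2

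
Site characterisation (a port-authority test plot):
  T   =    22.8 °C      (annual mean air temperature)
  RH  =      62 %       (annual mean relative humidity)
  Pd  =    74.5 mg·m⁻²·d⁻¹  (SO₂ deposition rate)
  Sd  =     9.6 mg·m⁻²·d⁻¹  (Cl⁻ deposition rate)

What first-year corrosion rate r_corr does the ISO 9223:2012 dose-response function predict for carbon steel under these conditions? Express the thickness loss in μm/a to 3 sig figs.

r_corr = 36.8 μm/a

carbon steel: T>10 °C ⇒ hinge -0.054·(22.8−10) = -0.6912
  sulphur-dioxide contribution → 28.83 μm/a
  chloride contribution → 7.985 μm/a
  total first-year rate 36.81 μm/a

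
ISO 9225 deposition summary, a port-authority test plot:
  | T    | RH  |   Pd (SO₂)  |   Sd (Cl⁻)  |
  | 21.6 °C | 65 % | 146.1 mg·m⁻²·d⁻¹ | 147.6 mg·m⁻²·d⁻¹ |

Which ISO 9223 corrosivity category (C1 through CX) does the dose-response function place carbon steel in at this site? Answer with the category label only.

C5

carbon steel: temperature factor f = -0.054·(11.6) = -0.6264
  sulphur-dioxide contribution → 46.36 μm/a
  chloride contribution → 45.73 μm/a
  ⇒ r_corr(carbon steel) = 92.09 μm/a
92.1 μm/a falls in (80, 200] for carbon steel → category C5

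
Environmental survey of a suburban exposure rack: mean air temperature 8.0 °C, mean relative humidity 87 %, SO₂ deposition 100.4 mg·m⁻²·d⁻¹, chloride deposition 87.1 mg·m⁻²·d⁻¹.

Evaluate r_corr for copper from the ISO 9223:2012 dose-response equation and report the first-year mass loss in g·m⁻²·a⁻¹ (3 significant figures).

copper: temperature factor f = +0.126·(-2.0) = -0.2520
  Pd branch = 0.0053·Pd^0.26·e^(0.059·RH+f) = 2.315 μm/a
  Sd branch = 0.01025·Sd^0.27·e^(0.036·RH+0.049·T) = 1.161 μm/a
  sum: 2.315 + 1.161 → r_corr = 3.476 μm/a
Convert to mass loss: 3.476 μm/a × 8.96 g/cm³ = 31.15 g·m⁻²·a⁻¹

r_corr = 31.1 g·m⁻²·a⁻¹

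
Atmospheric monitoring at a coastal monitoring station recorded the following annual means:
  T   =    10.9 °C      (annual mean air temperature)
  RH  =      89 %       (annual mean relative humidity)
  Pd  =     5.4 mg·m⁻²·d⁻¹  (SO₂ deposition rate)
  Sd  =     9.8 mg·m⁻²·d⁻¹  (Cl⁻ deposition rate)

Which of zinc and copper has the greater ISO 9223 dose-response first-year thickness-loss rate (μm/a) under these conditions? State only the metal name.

copper

zinc: T>10 °C ⇒ hinge -0.071·(10.9−10) = -0.0639
  SO₂ term: 0.0129·5.4^0.44·exp(0.046·89-0.0639) = 1.524
  Cl⁻ term: 0.0175·9.8^0.57·exp(0.008·89+0.085·10.9) = 0.3308
  sum: 1.524 + 0.3308 → r_corr = 1.855 μm/a
copper: f(T) = -0.080·(T−10) [T>10 °C] = -0.0720
  Pd branch = 0.0053·Pd^0.26·e^(0.059·RH+f) = 1.459 μm/a
  Cl⁻ term: 0.01025·9.8^0.27·exp(0.036·89+0.049·10.9) = 0.7976
  r_corr = 1.459 + 0.7976 = 2.256 μm/a
Ordering by μm/a: copper (2.26) > zinc (1.86)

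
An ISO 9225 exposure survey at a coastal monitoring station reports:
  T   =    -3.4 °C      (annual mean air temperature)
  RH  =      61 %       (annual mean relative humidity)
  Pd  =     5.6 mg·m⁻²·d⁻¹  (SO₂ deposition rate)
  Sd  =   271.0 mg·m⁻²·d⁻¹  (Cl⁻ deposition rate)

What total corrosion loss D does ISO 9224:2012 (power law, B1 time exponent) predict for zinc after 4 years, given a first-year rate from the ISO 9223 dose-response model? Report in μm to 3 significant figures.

zinc: temperature factor f = +0.038·(-13.4) = -0.5092
  SO₂ term: 0.0129·5.6^0.44·exp(0.046·61-0.5092) = 0.2737
  Cl⁻ term: 0.0175·271.0^0.57·exp(0.008·61+0.085·-3.4) = 0.5203
  sum: 0.2737 + 0.5203 → r_corr = 0.794 μm/a
Power-law: D(4) = r_corr · 4^0.813
  D(4) = 0.794 × 4^0.813 = 0.794 × 3.087 = 2.451 μm

D(4) = 2.45 μm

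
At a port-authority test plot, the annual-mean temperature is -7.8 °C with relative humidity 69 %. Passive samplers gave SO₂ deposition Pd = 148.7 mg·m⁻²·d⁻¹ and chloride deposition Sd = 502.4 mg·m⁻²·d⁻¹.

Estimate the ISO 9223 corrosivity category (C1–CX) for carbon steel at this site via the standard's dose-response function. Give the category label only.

C3

carbon steel: T≤10 °C ⇒ hinge +0.150·(-7.8−10) = -2.6700
  sulphur-dioxide contribution → 6.567 μm/a
  chloride contribution → 34.41 μm/a
  total first-year rate 40.97 μm/a
ISO 9223 Table 2 (carbon steel): 25 < 41 ≤ 50 μm/a ⇒ C3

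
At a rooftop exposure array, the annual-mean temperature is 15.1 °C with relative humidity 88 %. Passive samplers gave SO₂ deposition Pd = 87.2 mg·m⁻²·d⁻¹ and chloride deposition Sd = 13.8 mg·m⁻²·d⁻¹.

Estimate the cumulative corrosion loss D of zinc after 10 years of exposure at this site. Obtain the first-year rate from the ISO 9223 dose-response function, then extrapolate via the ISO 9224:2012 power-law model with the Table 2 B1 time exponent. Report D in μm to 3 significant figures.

zinc: T>10 °C ⇒ hinge -0.071·(15.1−10) = -0.3621
  sulphur-dioxide contribution → 3.674 μm/a
  chloride contribution → 0.5701 μm/a
  ⇒ r_corr(zinc) = 4.244 μm/a
ISO 9224: D(t) = r_corr · t^b with b = 0.813 (zinc, B1)
  D(10) = 4.244 × 10^0.813 = 4.244 × 6.501 = 27.59 μm

D(10) = 27.6 μm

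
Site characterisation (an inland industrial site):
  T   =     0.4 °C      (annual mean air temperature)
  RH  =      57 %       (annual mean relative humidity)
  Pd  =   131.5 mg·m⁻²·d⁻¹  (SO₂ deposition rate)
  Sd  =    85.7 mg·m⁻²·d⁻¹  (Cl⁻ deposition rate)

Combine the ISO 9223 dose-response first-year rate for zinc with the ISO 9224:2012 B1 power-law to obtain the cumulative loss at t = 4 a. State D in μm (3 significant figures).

D(4) = 4.37 μm

zinc: temperature factor f = +0.038·(-9.6) = -0.3648
  SO₂ term: 0.0129·131.5^0.44·exp(0.046·57-0.3648) = 1.055
  Sd branch = 0.0175·Sd^0.57·e^(0.008·RH+0.085·T) = 0.3611 μm/a
  r_corr = 1.055 + 0.3611 = 1.416 μm/a
ISO 9224: D(t) = r_corr · t^b with b = 0.813 (zinc, B1)
  D(4) = 1.416 × 4^0.813 = 1.416 × 3.087 = 4.371 μm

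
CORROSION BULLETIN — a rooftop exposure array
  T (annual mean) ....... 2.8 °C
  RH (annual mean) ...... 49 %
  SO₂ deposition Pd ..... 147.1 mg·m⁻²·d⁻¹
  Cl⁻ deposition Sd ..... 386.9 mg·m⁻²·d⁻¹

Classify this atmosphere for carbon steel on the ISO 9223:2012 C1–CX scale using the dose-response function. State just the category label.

C3

carbon steel: temperature factor f = +0.150·(-7.2) = -1.0800
  sulphur-dioxide contribution → 21.46 μm/a
  chloride contribution → 23.11 μm/a
  ⇒ r_corr(carbon steel) = 44.57 μm/a
Category bounds: 25…50 μm/a bracket r_corr ⇒ C3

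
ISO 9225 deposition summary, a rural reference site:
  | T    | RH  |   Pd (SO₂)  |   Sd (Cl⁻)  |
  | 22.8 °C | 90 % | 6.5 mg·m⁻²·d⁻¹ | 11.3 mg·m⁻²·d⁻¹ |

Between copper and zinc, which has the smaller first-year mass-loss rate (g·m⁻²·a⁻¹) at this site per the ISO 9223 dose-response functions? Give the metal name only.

zinc

copper: T>10 °C ⇒ hinge -0.080·(22.8−10) = -1.0240
  SO₂ term: 0.0053·6.5^0.26·exp(0.059·90-1.0240) = 0.6266
  Cl⁻ term: 0.01025·11.3^0.27·exp(0.036·90+0.049·22.8) = 1.539
  sum: 0.6266 + 1.539 → r_corr = 2.166 μm/a
  mass loss = 2.166 μm/a × 8.96 g/cm³ = 19.41 g·m⁻²·a⁻¹
zinc: f(T) = -0.071·(T−10) [T>10 °C] = -0.9088
  SO₂ term: 0.0129·6.5^0.44·exp(0.046·90-0.9088) = 0.744
  Cl⁻ term: 0.0175·11.3^0.57·exp(0.008·90+0.085·22.8) = 0.9946
  r_corr = 0.744 + 0.9946 = 1.739 μm/a
  mass loss = 1.739 μm/a × 7.14 g/cm³ = 12.41 g·m⁻²·a⁻¹
Ordering by g·m⁻²·a⁻¹: copper (19.4) > zinc (12.4)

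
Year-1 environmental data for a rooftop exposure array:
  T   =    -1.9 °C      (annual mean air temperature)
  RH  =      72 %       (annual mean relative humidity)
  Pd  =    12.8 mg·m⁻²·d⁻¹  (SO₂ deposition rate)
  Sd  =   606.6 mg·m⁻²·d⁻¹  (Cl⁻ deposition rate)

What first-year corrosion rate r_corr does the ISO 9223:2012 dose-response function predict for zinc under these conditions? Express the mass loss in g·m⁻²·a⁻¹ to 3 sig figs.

r_corr = 12.2 g·m⁻²·a⁻¹

zinc: T≤10 °C ⇒ hinge +0.038·(-1.9−10) = -0.4522
  Pd branch = 0.0129·Pd^0.44·e^(0.046·RH+f) = 0.6914 μm/a
  Cl⁻ term: 0.0175·606.6^0.57·exp(0.008·72+0.085·-1.9) = 1.022
  sum: 0.6914 + 1.022 → r_corr = 1.713 μm/a
Convert to mass loss: 1.713 μm/a × 7.14 g/cm³ = 12.23 g·m⁻²·a⁻¹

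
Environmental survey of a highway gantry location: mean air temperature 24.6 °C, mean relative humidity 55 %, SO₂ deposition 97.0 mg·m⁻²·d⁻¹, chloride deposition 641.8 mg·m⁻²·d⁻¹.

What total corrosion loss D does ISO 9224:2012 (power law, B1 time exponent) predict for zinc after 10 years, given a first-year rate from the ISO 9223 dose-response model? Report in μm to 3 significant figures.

D(10) = 59.7 μm

zinc: f(T) = -0.071·(T−10) [T>10 °C] = -1.0366
  Pd branch = 0.0129·Pd^0.44·e^(0.046·RH+f) = 0.4299 μm/a
  Cl⁻ term: 0.0175·641.8^0.57·exp(0.008·55+0.085·24.6) = 8.759
  r_corr = 0.4299 + 8.759 = 9.189 μm/a
Power-law: D(10) = r_corr · 10^0.813
  D(10) = 9.189 × 10^0.813 = 9.189 × 6.501 = 59.74 μm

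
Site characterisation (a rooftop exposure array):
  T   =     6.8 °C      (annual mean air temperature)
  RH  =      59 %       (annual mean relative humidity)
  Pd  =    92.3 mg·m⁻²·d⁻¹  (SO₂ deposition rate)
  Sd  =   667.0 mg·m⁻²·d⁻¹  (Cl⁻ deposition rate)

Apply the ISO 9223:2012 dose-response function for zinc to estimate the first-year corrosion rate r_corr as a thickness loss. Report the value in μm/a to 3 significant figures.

zinc: T≤10 °C ⇒ hinge +0.038·(6.8−10) = -0.1216
  SO₂ term: 0.0129·92.3^0.44·exp(0.046·59-0.1216) = 1.262
  Cl⁻ term: 0.0175·667.0^0.57·exp(0.008·59+0.085·6.8) = 2.036
  r_corr = 1.262 + 2.036 = 3.298 μm/a

r_corr = 3.30 μm/a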